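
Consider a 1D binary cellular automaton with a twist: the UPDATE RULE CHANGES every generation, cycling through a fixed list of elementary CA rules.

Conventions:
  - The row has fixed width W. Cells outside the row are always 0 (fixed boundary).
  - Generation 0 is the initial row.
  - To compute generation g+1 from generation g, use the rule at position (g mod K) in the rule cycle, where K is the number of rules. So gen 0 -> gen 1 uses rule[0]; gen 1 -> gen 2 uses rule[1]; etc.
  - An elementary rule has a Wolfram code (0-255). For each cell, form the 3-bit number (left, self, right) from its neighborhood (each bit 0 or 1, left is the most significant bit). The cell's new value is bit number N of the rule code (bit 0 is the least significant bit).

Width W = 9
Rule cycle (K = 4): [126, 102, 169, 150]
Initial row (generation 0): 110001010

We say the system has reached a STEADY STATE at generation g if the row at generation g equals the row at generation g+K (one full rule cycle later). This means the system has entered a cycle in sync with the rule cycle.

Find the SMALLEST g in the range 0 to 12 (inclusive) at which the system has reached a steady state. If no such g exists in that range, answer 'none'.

Gen 0: 110001010
Gen 1 (rule 126): 111011111
Gen 2 (rule 102): 001100001
Gen 3 (rule 169): 101001100
Gen 4 (rule 150): 101110010
Gen 5 (rule 126): 111011111
Gen 6 (rule 102): 001100001
Gen 7 (rule 169): 101001100
Gen 8 (rule 150): 101110010
Gen 9 (rule 126): 111011111
Gen 10 (rule 102): 001100001
Gen 11 (rule 169): 101001100
Gen 12 (rule 150): 101110010
Gen 13 (rule 126): 111011111
Gen 14 (rule 102): 001100001
Gen 15 (rule 169): 101001100
Gen 16 (rule 150): 101110010

Answer: 1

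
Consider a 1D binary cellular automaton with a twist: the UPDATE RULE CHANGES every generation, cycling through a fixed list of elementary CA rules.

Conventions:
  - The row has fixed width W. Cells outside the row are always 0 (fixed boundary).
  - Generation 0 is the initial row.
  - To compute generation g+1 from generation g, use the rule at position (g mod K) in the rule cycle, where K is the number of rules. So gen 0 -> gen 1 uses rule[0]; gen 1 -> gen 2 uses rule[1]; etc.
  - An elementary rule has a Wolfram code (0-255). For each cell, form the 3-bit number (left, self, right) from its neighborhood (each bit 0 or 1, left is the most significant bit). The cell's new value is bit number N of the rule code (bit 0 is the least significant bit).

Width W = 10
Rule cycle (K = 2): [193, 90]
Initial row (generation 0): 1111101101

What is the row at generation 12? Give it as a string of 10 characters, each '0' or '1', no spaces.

Answer: 0111010101

Derivation:
Gen 0: 1111101101
Gen 1 (rule 193): 0111100100
Gen 2 (rule 90): 1100111010
Gen 3 (rule 193): 0100011000
Gen 4 (rule 90): 1010111100
Gen 5 (rule 193): 0000011101
Gen 6 (rule 90): 0000110100
Gen 7 (rule 193): 1110010001
Gen 8 (rule 90): 1011101010
Gen 9 (rule 193): 0001100000
Gen 10 (rule 90): 0011110000
Gen 11 (rule 193): 1001110111
Gen 12 (rule 90): 0111010101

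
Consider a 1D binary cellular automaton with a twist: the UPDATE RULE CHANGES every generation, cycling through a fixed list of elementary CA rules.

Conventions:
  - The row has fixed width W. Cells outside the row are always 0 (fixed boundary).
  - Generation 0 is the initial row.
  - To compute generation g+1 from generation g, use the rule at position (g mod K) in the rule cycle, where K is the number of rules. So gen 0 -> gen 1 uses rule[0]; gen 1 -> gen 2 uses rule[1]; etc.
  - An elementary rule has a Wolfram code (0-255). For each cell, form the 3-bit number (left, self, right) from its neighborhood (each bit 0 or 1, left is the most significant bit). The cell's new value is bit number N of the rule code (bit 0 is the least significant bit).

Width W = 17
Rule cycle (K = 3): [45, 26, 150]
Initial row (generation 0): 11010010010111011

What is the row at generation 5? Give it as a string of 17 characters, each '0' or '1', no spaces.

Answer: 10111000100010110

Derivation:
Gen 0: 11010010010111011
Gen 1 (rule 45): 10110010011100110
Gen 2 (rule 26): 00101101110011101
Gen 3 (rule 150): 01100000101101001
Gen 4 (rule 45): 01001110111011001
Gen 5 (rule 26): 10111000100010110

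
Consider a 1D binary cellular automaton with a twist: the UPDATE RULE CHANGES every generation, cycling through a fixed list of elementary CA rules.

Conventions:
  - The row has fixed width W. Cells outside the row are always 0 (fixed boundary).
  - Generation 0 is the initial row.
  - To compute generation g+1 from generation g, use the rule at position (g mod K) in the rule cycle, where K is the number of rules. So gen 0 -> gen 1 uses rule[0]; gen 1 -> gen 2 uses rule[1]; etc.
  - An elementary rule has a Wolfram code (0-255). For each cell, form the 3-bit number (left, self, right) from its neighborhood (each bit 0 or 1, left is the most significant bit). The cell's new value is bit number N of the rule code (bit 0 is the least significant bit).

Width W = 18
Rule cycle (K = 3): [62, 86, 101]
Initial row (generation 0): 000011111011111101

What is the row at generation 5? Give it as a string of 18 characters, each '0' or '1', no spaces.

Answer: 001000001000000110

Derivation:
Gen 0: 000011111011111101
Gen 1 (rule 62): 000110000110000011
Gen 2 (rule 86): 001011001011000101
Gen 3 (rule 101): 101101001101010111
Gen 4 (rule 62): 111011111011111100
Gen 5 (rule 86): 001000001000000110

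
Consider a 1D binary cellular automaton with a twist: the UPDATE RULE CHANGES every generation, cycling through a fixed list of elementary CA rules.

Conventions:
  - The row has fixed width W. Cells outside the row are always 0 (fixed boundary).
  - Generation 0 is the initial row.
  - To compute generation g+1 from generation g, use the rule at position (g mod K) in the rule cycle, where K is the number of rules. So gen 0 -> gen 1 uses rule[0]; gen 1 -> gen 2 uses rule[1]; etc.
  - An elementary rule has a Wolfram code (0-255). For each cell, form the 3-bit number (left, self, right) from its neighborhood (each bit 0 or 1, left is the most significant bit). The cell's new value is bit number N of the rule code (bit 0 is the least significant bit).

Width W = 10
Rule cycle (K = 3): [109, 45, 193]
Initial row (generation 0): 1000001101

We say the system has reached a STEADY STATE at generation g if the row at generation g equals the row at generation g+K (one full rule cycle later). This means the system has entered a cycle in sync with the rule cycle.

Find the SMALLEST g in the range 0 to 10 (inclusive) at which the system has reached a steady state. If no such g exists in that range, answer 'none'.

Answer: 6

Derivation:
Gen 0: 1000001101
Gen 1 (rule 109): 1011101111
Gen 2 (rule 45): 1110011000
Gen 3 (rule 193): 0110001011
Gen 4 (rule 109): 0110101111
Gen 5 (rule 45): 0101111000
Gen 6 (rule 193): 0000111011
Gen 7 (rule 109): 1110101111
Gen 8 (rule 45): 1001111000
Gen 9 (rule 193): 0000111011
Gen 10 (rule 109): 1110101111
Gen 11 (rule 45): 1001111000
Gen 12 (rule 193): 0000111011
Gen 13 (rule 109): 1110101111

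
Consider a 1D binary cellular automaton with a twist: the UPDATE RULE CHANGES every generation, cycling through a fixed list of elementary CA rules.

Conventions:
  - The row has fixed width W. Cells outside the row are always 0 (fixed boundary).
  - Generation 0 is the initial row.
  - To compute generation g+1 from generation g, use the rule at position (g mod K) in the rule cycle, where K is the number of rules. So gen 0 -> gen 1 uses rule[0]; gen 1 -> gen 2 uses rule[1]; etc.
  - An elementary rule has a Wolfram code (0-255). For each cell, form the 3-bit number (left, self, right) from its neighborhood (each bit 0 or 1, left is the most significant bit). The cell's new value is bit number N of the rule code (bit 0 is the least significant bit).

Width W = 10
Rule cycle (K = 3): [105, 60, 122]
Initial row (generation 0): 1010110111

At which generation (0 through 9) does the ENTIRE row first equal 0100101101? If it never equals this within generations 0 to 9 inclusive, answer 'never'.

Answer: 6

Derivation:
Gen 0: 1010110111
Gen 1 (rule 105): 0101111101
Gen 2 (rule 60): 0111000011
Gen 3 (rule 122): 1101100111
Gen 4 (rule 105): 1111100101
Gen 5 (rule 60): 1000010111
Gen 6 (rule 122): 0100101101
Gen 7 (rule 105): 0000011110
Gen 8 (rule 60): 0000010001
Gen 9 (rule 122): 0000101010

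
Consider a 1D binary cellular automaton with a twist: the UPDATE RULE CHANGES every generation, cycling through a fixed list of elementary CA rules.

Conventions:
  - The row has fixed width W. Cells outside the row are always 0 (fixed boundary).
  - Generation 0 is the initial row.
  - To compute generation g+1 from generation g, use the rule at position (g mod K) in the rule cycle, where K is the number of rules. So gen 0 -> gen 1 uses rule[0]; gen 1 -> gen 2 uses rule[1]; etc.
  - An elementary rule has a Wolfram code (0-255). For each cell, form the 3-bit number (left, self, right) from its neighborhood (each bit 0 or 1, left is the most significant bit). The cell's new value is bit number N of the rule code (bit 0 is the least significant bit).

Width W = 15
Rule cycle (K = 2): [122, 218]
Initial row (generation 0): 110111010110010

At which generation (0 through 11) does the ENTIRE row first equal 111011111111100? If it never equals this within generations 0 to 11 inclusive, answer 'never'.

Gen 0: 110111010110010
Gen 1 (rule 122): 111101101111101
Gen 2 (rule 218): 111101101111100
Gen 3 (rule 122): 100111111000110
Gen 4 (rule 218): 011111111101111
Gen 5 (rule 122): 110000000111001
Gen 6 (rule 218): 111000001111110
Gen 7 (rule 122): 101100011000011
Gen 8 (rule 218): 001110111100111
Gen 9 (rule 122): 011011100111101
Gen 10 (rule 218): 111011111111100
Gen 11 (rule 122): 101110000000110

Answer: 10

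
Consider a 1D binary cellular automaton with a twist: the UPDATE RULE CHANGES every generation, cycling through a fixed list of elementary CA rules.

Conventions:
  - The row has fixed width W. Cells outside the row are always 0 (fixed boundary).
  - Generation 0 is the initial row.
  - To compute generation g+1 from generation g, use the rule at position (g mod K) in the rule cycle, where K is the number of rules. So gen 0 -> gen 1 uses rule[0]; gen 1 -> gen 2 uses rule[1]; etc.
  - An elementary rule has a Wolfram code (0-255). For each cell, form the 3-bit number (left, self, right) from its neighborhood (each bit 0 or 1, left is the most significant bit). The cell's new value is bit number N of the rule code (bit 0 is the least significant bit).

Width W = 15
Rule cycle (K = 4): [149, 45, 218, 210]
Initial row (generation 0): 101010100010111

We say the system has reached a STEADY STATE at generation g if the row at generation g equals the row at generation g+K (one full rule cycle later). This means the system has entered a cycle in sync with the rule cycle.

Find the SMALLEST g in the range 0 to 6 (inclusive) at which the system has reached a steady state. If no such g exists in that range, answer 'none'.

Answer: none

Derivation:
Gen 0: 101010100010111
Gen 1 (rule 149): 101010111010010
Gen 2 (rule 45): 111111100110010
Gen 3 (rule 218): 111111111111101
Gen 4 (rule 210): 011111111111100
Gen 5 (rule 149): 001111111111011
Gen 6 (rule 45): 101000000000110
Gen 7 (rule 218): 000100000001111
Gen 8 (rule 210): 001010000010111
Gen 9 (rule 149): 101011111010010
Gen 10 (rule 45): 111110000110010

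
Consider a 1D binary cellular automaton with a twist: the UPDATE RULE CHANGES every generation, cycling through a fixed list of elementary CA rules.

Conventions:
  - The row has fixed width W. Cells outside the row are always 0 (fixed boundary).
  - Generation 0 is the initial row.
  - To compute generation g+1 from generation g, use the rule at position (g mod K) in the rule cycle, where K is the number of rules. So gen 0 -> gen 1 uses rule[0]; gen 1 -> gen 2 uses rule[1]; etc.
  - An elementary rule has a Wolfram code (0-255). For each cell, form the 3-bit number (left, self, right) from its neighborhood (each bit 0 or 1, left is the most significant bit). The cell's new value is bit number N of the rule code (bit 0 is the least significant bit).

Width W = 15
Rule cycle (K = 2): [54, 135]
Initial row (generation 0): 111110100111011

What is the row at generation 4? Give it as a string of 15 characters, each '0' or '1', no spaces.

Answer: 111111010001100

Derivation:
Gen 0: 111110100111011
Gen 1 (rule 54): 000001111000100
Gen 2 (rule 135): 111110110011101
Gen 3 (rule 54): 000001001100011
Gen 4 (rule 135): 111111010001100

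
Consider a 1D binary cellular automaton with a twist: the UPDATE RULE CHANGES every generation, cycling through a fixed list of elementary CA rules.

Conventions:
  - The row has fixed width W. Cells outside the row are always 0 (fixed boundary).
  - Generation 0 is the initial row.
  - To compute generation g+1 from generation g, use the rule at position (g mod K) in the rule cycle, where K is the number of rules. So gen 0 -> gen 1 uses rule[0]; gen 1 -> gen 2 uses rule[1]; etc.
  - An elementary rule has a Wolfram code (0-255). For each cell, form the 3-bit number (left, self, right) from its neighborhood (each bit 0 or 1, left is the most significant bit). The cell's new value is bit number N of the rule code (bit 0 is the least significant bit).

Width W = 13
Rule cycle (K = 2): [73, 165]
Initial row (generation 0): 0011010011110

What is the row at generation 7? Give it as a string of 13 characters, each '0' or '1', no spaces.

Answer: 1000000010000

Derivation:
Gen 0: 0011010011110
Gen 1 (rule 73): 1011000010010
Gen 2 (rule 165): 1100011010010
Gen 3 (rule 73): 1101011000000
Gen 4 (rule 165): 0011100011111
Gen 5 (rule 73): 1010101010001
Gen 6 (rule 165): 1111111110101
Gen 7 (rule 73): 1000000010000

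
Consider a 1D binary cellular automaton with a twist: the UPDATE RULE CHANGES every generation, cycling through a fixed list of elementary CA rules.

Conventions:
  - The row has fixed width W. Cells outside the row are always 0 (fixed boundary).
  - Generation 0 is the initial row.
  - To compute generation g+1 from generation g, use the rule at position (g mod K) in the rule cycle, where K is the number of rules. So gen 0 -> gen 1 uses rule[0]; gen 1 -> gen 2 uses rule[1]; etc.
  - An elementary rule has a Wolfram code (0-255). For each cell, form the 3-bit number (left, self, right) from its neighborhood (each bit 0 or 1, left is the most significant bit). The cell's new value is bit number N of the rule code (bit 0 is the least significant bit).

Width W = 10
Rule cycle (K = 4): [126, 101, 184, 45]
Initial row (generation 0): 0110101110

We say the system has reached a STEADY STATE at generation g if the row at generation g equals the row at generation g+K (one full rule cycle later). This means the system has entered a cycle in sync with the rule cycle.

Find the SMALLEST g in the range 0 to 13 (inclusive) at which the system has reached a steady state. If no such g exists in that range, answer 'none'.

Gen 0: 0110101110
Gen 1 (rule 126): 1111111011
Gen 2 (rule 101): 0000001101
Gen 3 (rule 184): 0000001010
Gen 4 (rule 45): 1111101110
Gen 5 (rule 126): 1000111011
Gen 6 (rule 101): 1010001101
Gen 7 (rule 184): 0101001010
Gen 8 (rule 45): 0111001110
Gen 9 (rule 126): 1101111011
Gen 10 (rule 101): 0110001101
Gen 11 (rule 184): 0101001010
Gen 12 (rule 45): 0111001110
Gen 13 (rule 126): 1101111011
Gen 14 (rule 101): 0110001101
Gen 15 (rule 184): 0101001010
Gen 16 (rule 45): 0111001110
Gen 17 (rule 126): 1101111011

Answer: 7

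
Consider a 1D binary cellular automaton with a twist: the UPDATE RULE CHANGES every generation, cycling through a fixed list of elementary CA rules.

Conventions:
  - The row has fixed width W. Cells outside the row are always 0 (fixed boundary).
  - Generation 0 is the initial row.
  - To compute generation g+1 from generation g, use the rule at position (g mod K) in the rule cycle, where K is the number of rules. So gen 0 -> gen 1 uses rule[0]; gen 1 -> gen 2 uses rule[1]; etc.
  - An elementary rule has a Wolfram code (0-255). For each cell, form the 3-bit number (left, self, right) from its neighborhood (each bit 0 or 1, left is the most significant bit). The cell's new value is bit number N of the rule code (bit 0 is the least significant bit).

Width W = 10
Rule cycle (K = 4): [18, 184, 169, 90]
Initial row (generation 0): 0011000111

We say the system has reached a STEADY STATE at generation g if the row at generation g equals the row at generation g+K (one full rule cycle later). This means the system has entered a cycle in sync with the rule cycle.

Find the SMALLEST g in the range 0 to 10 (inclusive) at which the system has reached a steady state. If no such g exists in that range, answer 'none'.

Gen 0: 0011000111
Gen 1 (rule 18): 0100101000
Gen 2 (rule 184): 0010010100
Gen 3 (rule 169): 1000001001
Gen 4 (rule 90): 0100010110
Gen 5 (rule 18): 1010100001
Gen 6 (rule 184): 0101010000
Gen 7 (rule 169): 0010100111
Gen 8 (rule 90): 0100011101
Gen 9 (rule 18): 1010100000
Gen 10 (rule 184): 0101010000
Gen 11 (rule 169): 0010100111
Gen 12 (rule 90): 0100011101
Gen 13 (rule 18): 1010100000
Gen 14 (rule 184): 0101010000

Answer: 6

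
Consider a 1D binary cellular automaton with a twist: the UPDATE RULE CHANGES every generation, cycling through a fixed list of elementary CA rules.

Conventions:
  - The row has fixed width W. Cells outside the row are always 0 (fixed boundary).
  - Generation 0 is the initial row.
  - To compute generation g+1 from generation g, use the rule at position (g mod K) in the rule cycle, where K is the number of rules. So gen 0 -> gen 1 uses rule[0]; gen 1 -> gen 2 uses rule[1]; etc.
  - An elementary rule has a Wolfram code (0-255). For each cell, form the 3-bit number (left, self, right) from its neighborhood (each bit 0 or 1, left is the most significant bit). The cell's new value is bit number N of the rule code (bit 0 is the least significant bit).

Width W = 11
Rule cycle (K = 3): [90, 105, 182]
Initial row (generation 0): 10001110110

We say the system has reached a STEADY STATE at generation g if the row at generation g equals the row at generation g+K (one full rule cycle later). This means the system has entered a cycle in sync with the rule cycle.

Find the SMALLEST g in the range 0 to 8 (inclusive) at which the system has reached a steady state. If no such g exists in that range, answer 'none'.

Answer: none

Derivation:
Gen 0: 10001110110
Gen 1 (rule 90): 01011010111
Gen 2 (rule 105): 00111101101
Gen 3 (rule 182): 01011010011
Gen 4 (rule 90): 10011001111
Gen 5 (rule 105): 00011001001
Gen 6 (rule 182): 00100111111
Gen 7 (rule 90): 01011100001
Gen 8 (rule 105): 00110101100
Gen 9 (rule 182): 01001110010
Gen 10 (rule 90): 10111011101
Gen 11 (rule 105): 01101110110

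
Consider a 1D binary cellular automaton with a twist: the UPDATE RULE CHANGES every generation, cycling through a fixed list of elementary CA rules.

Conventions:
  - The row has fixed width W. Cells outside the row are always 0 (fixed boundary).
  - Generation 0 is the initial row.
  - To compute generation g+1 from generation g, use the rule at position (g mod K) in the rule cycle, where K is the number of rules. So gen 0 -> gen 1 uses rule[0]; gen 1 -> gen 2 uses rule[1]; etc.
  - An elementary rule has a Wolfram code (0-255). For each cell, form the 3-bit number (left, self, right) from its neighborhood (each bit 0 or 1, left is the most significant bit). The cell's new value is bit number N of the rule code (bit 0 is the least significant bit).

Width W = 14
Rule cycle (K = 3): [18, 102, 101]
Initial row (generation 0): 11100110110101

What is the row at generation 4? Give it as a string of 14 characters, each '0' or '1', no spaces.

Gen 0: 11100110110101
Gen 1 (rule 18): 00011000000000
Gen 2 (rule 102): 00101000000000
Gen 3 (rule 101): 10111011111111
Gen 4 (rule 18): 00000000000000

Answer: 00000000000000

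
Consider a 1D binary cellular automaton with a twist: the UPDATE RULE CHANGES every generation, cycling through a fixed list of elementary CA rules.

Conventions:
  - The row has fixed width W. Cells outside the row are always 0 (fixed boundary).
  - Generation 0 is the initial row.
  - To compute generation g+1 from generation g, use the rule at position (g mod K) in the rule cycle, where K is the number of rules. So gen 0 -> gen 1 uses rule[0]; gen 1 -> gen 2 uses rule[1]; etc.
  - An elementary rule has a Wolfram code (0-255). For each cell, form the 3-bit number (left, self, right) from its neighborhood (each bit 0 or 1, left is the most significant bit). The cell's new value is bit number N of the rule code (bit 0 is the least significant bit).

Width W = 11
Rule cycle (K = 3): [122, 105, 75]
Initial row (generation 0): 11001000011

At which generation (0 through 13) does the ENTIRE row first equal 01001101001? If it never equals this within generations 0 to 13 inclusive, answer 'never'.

Gen 0: 11001000011
Gen 1 (rule 122): 11110100111
Gen 2 (rule 105): 10011000101
Gen 3 (rule 75): 00111011000
Gen 4 (rule 122): 01101111100
Gen 5 (rule 105): 01111000101
Gen 6 (rule 75): 11001011000
Gen 7 (rule 122): 11110111100
Gen 8 (rule 105): 10011100101
Gen 9 (rule 75): 00110101000
Gen 10 (rule 122): 01111010100
Gen 11 (rule 105): 01001101001
Gen 12 (rule 75): 10011100010
Gen 13 (rule 122): 01110110101

Answer: 11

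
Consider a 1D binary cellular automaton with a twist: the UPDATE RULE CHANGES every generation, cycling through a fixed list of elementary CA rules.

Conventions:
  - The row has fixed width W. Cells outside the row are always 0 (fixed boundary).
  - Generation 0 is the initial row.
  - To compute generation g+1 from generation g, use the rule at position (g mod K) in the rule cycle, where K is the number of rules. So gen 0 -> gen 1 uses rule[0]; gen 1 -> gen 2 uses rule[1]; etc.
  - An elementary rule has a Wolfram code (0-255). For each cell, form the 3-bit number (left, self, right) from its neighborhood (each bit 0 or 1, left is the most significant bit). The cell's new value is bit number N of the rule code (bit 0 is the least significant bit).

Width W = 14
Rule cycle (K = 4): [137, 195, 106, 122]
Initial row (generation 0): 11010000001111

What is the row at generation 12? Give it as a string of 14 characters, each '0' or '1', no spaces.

Answer: 11101111111101

Derivation:
Gen 0: 11010000001111
Gen 1 (rule 137): 10000111101110
Gen 2 (rule 195): 00111011100110
Gen 3 (rule 106): 01101110101110
Gen 4 (rule 122): 11111011011011
Gen 5 (rule 137): 11110010010010
Gen 6 (rule 195): 01110100100100
Gen 7 (rule 106): 11011001001000
Gen 8 (rule 122): 11111110110100
Gen 9 (rule 137): 11111100100001
Gen 10 (rule 195): 01111101001110
Gen 11 (rule 106): 11000110011010
Gen 12 (rule 122): 11101111111101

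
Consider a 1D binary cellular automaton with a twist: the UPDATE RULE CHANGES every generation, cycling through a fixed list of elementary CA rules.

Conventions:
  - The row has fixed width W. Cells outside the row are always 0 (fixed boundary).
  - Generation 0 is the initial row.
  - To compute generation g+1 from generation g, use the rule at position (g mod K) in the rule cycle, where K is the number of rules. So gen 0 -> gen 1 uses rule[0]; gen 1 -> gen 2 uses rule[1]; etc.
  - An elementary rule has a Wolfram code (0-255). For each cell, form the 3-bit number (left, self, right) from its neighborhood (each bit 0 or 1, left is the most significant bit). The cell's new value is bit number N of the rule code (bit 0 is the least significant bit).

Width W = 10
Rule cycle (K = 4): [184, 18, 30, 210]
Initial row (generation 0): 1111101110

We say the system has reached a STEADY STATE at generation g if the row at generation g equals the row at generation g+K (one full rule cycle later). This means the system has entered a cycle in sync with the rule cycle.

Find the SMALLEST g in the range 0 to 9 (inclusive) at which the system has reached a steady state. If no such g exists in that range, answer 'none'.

Answer: 2

Derivation:
Gen 0: 1111101110
Gen 1 (rule 184): 1111011101
Gen 2 (rule 18): 0000000000
Gen 3 (rule 30): 0000000000
Gen 4 (rule 210): 0000000000
Gen 5 (rule 184): 0000000000
Gen 6 (rule 18): 0000000000
Gen 7 (rule 30): 0000000000
Gen 8 (rule 210): 0000000000
Gen 9 (rule 184): 0000000000
Gen 10 (rule 18): 0000000000
Gen 11 (rule 30): 0000000000
Gen 12 (rule 210): 0000000000
Gen 13 (rule 184): 0000000000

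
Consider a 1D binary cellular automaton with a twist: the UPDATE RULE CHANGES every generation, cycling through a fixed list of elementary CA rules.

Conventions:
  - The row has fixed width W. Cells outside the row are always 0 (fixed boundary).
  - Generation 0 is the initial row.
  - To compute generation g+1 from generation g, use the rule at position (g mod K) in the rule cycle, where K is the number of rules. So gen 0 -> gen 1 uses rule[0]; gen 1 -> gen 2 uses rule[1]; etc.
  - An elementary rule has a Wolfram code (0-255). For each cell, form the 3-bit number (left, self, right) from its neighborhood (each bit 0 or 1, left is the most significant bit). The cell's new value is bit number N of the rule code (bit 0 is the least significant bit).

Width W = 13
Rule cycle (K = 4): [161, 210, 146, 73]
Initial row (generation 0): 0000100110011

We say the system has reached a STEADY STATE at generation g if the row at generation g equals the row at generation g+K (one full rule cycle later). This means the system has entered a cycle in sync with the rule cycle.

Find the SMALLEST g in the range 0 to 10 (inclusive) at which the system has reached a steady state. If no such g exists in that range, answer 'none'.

Answer: none

Derivation:
Gen 0: 0000100110011
Gen 1 (rule 161): 1110000000000
Gen 2 (rule 210): 0111000000000
Gen 3 (rule 146): 1010100000000
Gen 4 (rule 73): 0000001111111
Gen 5 (rule 161): 1111100111110
Gen 6 (rule 210): 0111111011111
Gen 7 (rule 146): 1011110001110
Gen 8 (rule 73): 0010010101010
Gen 9 (rule 161): 1000001010100
Gen 10 (rule 210): 0100010000010
Gen 11 (rule 146): 1010101000101
Gen 12 (rule 73): 0000000010000
Gen 13 (rule 161): 1111111000111
Gen 14 (rule 210): 0111111101011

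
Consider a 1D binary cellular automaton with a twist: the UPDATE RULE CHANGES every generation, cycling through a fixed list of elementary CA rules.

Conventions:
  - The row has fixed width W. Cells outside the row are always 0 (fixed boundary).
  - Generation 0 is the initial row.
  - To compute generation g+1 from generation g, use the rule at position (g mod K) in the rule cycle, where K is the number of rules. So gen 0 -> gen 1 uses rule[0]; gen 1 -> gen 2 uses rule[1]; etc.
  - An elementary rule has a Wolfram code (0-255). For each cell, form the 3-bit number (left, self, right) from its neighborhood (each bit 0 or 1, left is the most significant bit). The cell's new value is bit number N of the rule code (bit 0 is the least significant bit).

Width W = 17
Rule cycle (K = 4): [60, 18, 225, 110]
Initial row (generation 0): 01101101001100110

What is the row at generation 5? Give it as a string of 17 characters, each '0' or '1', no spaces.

Gen 0: 01101101001100110
Gen 1 (rule 60): 01011011101010101
Gen 2 (rule 18): 10000000000000000
Gen 3 (rule 225): 00111111111111111
Gen 4 (rule 110): 01100000000000001
Gen 5 (rule 60): 01010000000000001

Answer: 01010000000000001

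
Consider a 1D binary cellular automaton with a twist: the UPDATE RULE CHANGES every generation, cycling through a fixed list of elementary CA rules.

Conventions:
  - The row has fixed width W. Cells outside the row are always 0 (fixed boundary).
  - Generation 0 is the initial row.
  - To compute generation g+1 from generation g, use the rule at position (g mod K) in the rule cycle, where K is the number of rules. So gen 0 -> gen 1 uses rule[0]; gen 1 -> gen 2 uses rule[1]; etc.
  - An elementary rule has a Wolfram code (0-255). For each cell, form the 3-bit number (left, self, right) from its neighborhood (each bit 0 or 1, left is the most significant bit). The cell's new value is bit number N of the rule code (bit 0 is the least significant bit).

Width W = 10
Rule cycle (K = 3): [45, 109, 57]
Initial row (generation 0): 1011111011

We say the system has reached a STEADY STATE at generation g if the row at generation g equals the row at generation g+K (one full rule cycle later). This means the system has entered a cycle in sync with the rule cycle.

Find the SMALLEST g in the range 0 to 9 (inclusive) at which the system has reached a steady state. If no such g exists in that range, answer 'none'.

Answer: none

Derivation:
Gen 0: 1011111011
Gen 1 (rule 45): 1110000110
Gen 2 (rule 109): 1010110110
Gen 3 (rule 57): 0101101101
Gen 4 (rule 45): 0111011011
Gen 5 (rule 109): 0101111111
Gen 6 (rule 57): 0011000000
Gen 7 (rule 45): 1010011111
Gen 8 (rule 109): 1110010001
Gen 9 (rule 57): 1001001100
Gen 10 (rule 45): 1001001001
Gen 11 (rule 109): 1001001001
Gen 12 (rule 57): 0100100100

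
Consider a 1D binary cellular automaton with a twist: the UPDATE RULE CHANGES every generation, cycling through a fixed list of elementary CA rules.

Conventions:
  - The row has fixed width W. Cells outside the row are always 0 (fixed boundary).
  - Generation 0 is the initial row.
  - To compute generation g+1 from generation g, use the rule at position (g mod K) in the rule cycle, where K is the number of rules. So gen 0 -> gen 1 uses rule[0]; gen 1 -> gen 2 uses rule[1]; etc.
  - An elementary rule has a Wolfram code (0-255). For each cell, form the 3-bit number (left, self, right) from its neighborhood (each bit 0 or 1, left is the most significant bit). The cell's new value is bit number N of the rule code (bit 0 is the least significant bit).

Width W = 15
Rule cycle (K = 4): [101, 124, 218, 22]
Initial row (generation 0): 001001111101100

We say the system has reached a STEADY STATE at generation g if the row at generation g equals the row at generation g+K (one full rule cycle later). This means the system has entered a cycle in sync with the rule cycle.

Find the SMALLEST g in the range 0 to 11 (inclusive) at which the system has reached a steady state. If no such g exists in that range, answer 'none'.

Answer: none

Derivation:
Gen 0: 001001111101100
Gen 1 (rule 101): 101000000110101
Gen 2 (rule 124): 111100000111111
Gen 3 (rule 218): 111110001111111
Gen 4 (rule 22): 000001010000000
Gen 5 (rule 101): 111101110111111
Gen 6 (rule 124): 100111011100001
Gen 7 (rule 218): 011111011110010
Gen 8 (rule 22): 100000000001111
Gen 9 (rule 101): 101111111100001
Gen 10 (rule 124): 111000000110001
Gen 11 (rule 218): 111100001111010
Gen 12 (rule 22): 000010010000011
Gen 13 (rule 101): 111010010111001
Gen 14 (rule 124): 101111011101101
Gen 15 (rule 218): 001111011101100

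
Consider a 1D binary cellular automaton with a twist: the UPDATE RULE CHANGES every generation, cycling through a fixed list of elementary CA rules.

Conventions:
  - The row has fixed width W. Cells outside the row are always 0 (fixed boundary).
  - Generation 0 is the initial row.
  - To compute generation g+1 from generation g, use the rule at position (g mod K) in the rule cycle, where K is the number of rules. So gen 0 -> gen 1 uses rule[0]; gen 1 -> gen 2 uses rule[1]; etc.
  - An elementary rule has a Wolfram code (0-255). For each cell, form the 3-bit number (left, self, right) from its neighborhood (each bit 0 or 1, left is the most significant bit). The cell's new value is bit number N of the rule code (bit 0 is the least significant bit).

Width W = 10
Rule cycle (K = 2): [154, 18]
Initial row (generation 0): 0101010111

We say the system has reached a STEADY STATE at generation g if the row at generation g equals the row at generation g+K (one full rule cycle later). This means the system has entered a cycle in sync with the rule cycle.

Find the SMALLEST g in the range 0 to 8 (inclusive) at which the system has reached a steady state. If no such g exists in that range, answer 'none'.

Gen 0: 0101010111
Gen 1 (rule 154): 1000000110
Gen 2 (rule 18): 0100001001
Gen 3 (rule 154): 1010010110
Gen 4 (rule 18): 0001100001
Gen 5 (rule 154): 0011010010
Gen 6 (rule 18): 0100001101
Gen 7 (rule 154): 1010011000
Gen 8 (rule 18): 0001100100
Gen 9 (rule 154): 0011011010
Gen 10 (rule 18): 0100000001

Answer: none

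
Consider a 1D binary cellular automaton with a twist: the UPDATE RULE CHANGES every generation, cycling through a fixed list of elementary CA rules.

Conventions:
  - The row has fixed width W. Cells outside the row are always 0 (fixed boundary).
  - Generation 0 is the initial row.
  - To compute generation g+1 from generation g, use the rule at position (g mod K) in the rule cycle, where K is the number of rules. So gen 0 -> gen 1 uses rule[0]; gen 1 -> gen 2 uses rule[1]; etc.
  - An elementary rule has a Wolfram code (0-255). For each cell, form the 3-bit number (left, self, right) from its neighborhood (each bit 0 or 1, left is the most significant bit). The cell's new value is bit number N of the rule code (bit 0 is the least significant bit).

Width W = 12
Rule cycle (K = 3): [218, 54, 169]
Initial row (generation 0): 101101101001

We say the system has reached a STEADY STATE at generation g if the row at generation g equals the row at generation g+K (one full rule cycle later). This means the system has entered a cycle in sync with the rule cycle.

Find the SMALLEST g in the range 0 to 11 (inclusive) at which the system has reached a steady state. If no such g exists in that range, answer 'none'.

Gen 0: 101101101001
Gen 1 (rule 218): 001101100110
Gen 2 (rule 54): 010010011001
Gen 3 (rule 169): 000000010000
Gen 4 (rule 218): 000000101000
Gen 5 (rule 54): 000001111100
Gen 6 (rule 169): 111101111001
Gen 7 (rule 218): 111101111110
Gen 8 (rule 54): 000010000001
Gen 9 (rule 169): 111000111100
Gen 10 (rule 218): 111101111110
Gen 11 (rule 54): 000010000001
Gen 12 (rule 169): 111000111100
Gen 13 (rule 218): 111101111110
Gen 14 (rule 54): 000010000001

Answer: 7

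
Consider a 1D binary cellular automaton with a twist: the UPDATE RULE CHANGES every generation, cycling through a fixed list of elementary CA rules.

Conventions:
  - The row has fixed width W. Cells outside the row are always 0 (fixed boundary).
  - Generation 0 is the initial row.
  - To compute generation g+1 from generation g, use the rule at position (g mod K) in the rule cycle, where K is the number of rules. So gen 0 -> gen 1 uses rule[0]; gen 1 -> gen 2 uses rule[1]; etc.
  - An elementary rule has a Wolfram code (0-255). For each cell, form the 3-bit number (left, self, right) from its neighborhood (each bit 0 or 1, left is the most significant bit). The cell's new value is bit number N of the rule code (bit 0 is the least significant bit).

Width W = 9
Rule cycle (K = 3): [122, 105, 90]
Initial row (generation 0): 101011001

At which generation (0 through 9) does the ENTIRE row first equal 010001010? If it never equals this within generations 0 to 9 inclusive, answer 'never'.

Gen 0: 101011001
Gen 1 (rule 122): 010111110
Gen 2 (rule 105): 001100010
Gen 3 (rule 90): 011110101
Gen 4 (rule 122): 110011010
Gen 5 (rule 105): 110011100
Gen 6 (rule 90): 111110110
Gen 7 (rule 122): 100011111
Gen 8 (rule 105): 001010001
Gen 9 (rule 90): 010001010

Answer: 9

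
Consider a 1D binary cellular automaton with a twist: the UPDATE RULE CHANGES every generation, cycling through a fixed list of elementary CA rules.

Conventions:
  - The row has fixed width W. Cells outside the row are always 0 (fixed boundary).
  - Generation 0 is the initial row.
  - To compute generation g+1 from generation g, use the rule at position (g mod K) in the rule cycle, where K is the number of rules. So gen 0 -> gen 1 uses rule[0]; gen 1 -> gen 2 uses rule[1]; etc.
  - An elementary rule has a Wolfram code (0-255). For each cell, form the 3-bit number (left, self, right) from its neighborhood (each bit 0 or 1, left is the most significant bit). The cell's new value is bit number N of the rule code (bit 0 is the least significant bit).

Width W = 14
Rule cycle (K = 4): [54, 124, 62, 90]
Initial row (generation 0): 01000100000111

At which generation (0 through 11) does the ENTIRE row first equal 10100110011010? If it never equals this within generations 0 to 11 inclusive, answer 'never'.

Answer: never

Derivation:
Gen 0: 01000100000111
Gen 1 (rule 54): 11101110001000
Gen 2 (rule 124): 10111011001100
Gen 3 (rule 62): 11100110111010
Gen 4 (rule 90): 10111110101001
Gen 5 (rule 54): 11000001111111
Gen 6 (rule 124): 11100001000001
Gen 7 (rule 62): 10010011100011
Gen 8 (rule 90): 01101110110111
Gen 9 (rule 54): 10010001001000
Gen 10 (rule 124): 11011001101100
Gen 11 (rule 62): 10110111011010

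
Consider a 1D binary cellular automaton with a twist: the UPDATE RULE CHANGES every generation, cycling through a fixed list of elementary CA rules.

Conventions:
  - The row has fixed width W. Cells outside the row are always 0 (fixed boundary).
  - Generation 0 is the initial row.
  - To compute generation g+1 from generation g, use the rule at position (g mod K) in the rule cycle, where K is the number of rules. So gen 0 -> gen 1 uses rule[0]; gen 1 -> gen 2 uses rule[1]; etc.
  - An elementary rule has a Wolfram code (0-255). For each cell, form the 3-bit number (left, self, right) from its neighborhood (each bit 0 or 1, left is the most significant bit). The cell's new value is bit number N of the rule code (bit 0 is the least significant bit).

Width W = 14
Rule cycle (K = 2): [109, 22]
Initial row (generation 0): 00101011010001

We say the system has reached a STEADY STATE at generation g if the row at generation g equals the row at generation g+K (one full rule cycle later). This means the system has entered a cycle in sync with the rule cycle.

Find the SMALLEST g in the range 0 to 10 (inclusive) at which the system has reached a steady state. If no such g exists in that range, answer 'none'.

Gen 0: 00101011010001
Gen 1 (rule 109): 10111111110101
Gen 2 (rule 22): 10000000000101
Gen 3 (rule 109): 10111111110111
Gen 4 (rule 22): 10000000000000
Gen 5 (rule 109): 10111111111111
Gen 6 (rule 22): 10000000000000
Gen 7 (rule 109): 10111111111111
Gen 8 (rule 22): 10000000000000
Gen 9 (rule 109): 10111111111111
Gen 10 (rule 22): 10000000000000
Gen 11 (rule 109): 10111111111111
Gen 12 (rule 22): 10000000000000

Answer: 4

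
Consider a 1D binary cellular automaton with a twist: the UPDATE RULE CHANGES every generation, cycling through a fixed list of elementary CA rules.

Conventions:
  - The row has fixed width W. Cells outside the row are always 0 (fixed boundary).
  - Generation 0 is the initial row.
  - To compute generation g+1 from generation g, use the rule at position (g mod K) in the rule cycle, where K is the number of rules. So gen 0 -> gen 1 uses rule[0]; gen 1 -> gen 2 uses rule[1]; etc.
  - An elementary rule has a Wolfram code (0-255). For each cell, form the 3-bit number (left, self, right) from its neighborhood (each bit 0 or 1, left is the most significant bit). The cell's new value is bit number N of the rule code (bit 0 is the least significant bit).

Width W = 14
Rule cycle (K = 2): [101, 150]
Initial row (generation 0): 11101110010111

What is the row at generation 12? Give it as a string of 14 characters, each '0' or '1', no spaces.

Gen 0: 11101110010111
Gen 1 (rule 101): 00110010011001
Gen 2 (rule 150): 01001111100111
Gen 3 (rule 101): 01000000100001
Gen 4 (rule 150): 11100001110011
Gen 5 (rule 101): 00101100010001
Gen 6 (rule 150): 01100010111011
Gen 7 (rule 101): 00101011001101
Gen 8 (rule 150): 01101000110001
Gen 9 (rule 101): 00111010010101
Gen 10 (rule 150): 01010011110101
Gen 11 (rule 101): 01110000011111
Gen 12 (rule 150): 10101000101110

Answer: 10101000101110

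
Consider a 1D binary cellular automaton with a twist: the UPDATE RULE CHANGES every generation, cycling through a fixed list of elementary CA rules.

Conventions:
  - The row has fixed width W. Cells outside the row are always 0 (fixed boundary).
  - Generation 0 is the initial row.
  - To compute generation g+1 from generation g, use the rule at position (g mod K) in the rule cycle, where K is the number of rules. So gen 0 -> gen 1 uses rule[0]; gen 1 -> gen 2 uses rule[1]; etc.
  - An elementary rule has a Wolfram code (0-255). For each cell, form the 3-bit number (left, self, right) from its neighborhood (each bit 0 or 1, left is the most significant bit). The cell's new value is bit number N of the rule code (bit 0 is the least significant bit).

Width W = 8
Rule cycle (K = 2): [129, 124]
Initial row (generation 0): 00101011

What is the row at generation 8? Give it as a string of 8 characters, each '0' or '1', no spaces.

Gen 0: 00101011
Gen 1 (rule 129): 10000000
Gen 2 (rule 124): 11000000
Gen 3 (rule 129): 00011111
Gen 4 (rule 124): 00010001
Gen 5 (rule 129): 11000100
Gen 6 (rule 124): 11100110
Gen 7 (rule 129): 01000000
Gen 8 (rule 124): 01100000

Answer: 01100000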